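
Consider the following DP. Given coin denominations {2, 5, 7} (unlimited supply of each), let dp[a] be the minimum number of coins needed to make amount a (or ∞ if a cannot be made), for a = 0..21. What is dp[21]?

3

 a  0  1  2  3  4  5  6  7  8  9 10 11 12 13 14 15 16 17 18 19 20 21
dp  0  -  1  -  2  1  3  1  4  2  2  3  2  4  2  3  3  3  4  3  4  3
(- denotes ∞ / unreachable)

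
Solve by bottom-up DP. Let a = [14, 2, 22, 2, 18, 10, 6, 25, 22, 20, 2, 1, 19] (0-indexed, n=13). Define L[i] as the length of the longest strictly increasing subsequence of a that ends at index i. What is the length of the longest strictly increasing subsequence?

3

   i    0    1    2    3    4    5    6    7    8    9   10   11   12
a[i]   14    2   22    2   18   10    6   25   22   20    2    1   19
L[i]    1    1    2    1    2    2    2    3    3    3    1    1    3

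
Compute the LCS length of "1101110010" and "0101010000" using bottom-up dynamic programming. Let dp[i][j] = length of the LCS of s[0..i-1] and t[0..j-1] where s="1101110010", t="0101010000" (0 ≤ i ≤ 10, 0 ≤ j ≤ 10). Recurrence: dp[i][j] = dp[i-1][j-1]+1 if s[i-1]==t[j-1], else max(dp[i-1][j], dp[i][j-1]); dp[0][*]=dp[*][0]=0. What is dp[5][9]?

   ''  0  1  0  1  0  1  0  0  0  0
''  0  0  0  0  0  0  0  0  0  0  0
 1  0  0  1  1  1  1  1  1  1  1  1
 1  0  0  1  1  2  2  2  2  2  2  2
 0  0  1  1  2  2  3  3  3  3  3  3
 1  0  1  2  2  3  3  4  4  4  4  4
 1  0  1  2  2  3  3  4  4  4  4  4
 1  0  1  2  2  3  3  4  4  4  4  4
 0  0  1  2  3  3  4  4  5  5  5  5
 0  0  1  2  3  3  4  4  5  6  6  6
 1  0  1  2  3  4  4  5  5  6  6  6
 0  0  1  2  3  4  5  5  6  6  7  7

4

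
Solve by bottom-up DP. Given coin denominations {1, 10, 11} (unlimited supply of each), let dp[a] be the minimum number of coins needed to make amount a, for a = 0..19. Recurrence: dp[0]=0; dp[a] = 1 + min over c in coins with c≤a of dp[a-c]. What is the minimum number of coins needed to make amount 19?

 a  0  1  2  3  4  5  6  7  8  9 10 11 12 13 14 15 16 17 18 19
dp  0  1  2  3  4  5  6  7  8  9  1  1  2  3  4  5  6  7  8  9

9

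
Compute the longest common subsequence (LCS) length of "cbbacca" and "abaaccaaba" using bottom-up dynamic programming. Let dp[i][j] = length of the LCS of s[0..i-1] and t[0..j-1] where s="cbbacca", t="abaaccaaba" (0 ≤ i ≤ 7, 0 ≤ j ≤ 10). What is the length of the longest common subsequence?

5

   ''  a  b  a  a  c  c  a  a  b  a
''  0  0  0  0  0  0  0  0  0  0  0
 c  0  0  0  0  0  1  1  1  1  1  1
 b  0  0  1  1  1  1  1  1  1  2  2
 b  0  0  1  1  1  1  1  1  1  2  2
 a  0  1  1  2  2  2  2  2  2  2  3
 c  0  1  1  2  2  3  3  3  3  3  3
 c  0  1  1  2  2  3  4  4  4  4  4
 a  0  1  1  2  3  3  4  5  5  5  5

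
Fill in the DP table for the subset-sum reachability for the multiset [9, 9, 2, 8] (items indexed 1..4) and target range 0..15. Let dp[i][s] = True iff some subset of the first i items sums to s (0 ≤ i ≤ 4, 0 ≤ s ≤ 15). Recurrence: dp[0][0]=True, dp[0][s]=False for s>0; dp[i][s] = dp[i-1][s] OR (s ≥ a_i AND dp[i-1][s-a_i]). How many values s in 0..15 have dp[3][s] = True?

i\s   0   1   2   3   4   5   6   7   8   9  10  11  12  13  14  15
  0   T   F   F   F   F   F   F   F   F   F   F   F   F   F   F   F
  1   T   F   F   F   F   F   F   F   F   T   F   F   F   F   F   F
  2   T   F   F   F   F   F   F   F   F   T   F   F   F   F   F   F
  3   T   F   T   F   F   F   F   F   F   T   F   T   F   F   F   F
  4   T   F   T   F   F   F   F   F   T   T   T   T   F   F   F   F

4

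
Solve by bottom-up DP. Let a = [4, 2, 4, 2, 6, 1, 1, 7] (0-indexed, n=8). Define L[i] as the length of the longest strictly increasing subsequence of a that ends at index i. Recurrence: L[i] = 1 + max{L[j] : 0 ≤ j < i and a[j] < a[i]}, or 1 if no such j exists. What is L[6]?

1

   i    0    1    2    3    4    5    6    7
a[i]    4    2    4    2    6    1    1    7
L[i]    1    1    2    1    3    1    1    4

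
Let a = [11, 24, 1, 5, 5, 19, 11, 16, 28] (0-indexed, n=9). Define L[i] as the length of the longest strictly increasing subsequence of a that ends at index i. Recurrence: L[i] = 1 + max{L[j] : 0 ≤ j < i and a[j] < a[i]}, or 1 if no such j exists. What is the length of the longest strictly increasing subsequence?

5

   i    0    1    2    3    4    5    6    7    8
a[i]   11   24    1    5    5   19   11   16   28
L[i]    1    2    1    2    2    3    3    4    5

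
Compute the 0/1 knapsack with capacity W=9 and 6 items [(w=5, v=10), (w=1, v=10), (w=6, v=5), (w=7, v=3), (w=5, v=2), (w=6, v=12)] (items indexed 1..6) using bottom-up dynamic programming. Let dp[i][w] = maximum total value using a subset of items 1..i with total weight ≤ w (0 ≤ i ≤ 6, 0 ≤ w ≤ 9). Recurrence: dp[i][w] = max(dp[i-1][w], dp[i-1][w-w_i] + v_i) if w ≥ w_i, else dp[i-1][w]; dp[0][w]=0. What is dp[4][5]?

10

i\w   0   1   2   3   4   5   6   7   8   9
  0   0   0   0   0   0   0   0   0   0   0
  1   0   0   0   0   0  10  10  10  10  10
  2   0  10  10  10  10  10  20  20  20  20
  3   0  10  10  10  10  10  20  20  20  20
  4   0  10  10  10  10  10  20  20  20  20
  5   0  10  10  10  10  10  20  20  20  20
  6   0  10  10  10  10  10  20  22  22  22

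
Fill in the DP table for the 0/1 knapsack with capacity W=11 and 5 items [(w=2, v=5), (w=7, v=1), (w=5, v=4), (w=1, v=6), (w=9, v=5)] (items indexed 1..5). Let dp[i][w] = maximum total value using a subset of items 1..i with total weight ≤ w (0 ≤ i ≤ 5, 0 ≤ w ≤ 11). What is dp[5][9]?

15

i\w   0   1   2   3   4   5   6   7   8   9  10  11
  0   0   0   0   0   0   0   0   0   0   0   0   0
  1   0   0   5   5   5   5   5   5   5   5   5   5
  2   0   0   5   5   5   5   5   5   5   6   6   6
  3   0   0   5   5   5   5   5   9   9   9   9   9
  4   0   6   6  11  11  11  11  11  15  15  15  15
  5   0   6   6  11  11  11  11  11  15  15  15  15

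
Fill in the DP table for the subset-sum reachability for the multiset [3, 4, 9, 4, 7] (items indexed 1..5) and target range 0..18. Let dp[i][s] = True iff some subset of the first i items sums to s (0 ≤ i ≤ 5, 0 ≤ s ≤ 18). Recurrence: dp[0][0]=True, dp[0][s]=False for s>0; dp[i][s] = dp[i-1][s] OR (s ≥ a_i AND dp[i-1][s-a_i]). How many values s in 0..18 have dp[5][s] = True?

i\s   0   1   2   3   4   5   6   7   8   9  10  11  12  13  14  15  16  17  18
  0   T   F   F   F   F   F   F   F   F   F   F   F   F   F   F   F   F   F   F
  1   T   F   F   T   F   F   F   F   F   F   F   F   F   F   F   F   F   F   F
  2   T   F   F   T   T   F   F   T   F   F   F   F   F   F   F   F   F   F   F
  3   T   F   F   T   T   F   F   T   F   T   F   F   T   T   F   F   T   F   F
  4   T   F   F   T   T   F   F   T   T   T   F   T   T   T   F   F   T   T   F
  5   T   F   F   T   T   F   F   T   T   T   T   T   T   T   T   T   T   T   T

15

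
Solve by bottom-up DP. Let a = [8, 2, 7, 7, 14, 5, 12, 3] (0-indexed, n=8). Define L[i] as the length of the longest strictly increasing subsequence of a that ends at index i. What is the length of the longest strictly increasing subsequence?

3

   i    0    1    2    3    4    5    6    7
a[i]    8    2    7    7   14    5   12    3
L[i]    1    1    2    2    3    2    3    2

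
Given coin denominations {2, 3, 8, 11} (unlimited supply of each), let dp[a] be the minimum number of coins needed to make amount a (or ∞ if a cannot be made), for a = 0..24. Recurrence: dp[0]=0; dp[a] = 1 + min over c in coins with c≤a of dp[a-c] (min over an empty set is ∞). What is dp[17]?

3

 a  0  1  2  3  4  5  6  7  8  9 10 11 12 13 14 15 16 17 18 19 20 21 22 23 24
dp  0  -  1  1  2  2  2  3  1  3  2  1  3  2  2  3  2  3  3  2  4  3  2  4  3
(- denotes ∞ / unreachable)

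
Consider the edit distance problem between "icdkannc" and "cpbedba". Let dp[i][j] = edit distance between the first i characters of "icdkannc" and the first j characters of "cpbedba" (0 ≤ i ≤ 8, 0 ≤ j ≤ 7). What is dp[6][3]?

   ''  c  p  b  e  d  b  a
''  0  1  2  3  4  5  6  7
 i  1  1  2  3  4  5  6  7
 c  2  1  2  3  4  5  6  7
 d  3  2  2  3  4  4  5  6
 k  4  3  3  3  4  5  5  6
 a  5  4  4  4  4  5  6  5
 n  6  5  5  5  5  5  6  6
 n  7  6  6  6  6  6  6  7
 c  8  7  7  7  7  7  7  7

5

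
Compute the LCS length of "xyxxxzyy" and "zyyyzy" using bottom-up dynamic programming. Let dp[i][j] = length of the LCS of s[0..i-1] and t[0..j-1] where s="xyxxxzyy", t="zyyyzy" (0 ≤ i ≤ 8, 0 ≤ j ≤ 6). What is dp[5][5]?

1

   ''  z  y  y  y  z  y
''  0  0  0  0  0  0  0
 x  0  0  0  0  0  0  0
 y  0  0  1  1  1  1  1
 x  0  0  1  1  1  1  1
 x  0  0  1  1  1  1  1
 x  0  0  1  1  1  1  1
 z  0  1  1  1  1  2  2
 y  0  1  2  2  2  2  3
 y  0  1  2  3  3  3  3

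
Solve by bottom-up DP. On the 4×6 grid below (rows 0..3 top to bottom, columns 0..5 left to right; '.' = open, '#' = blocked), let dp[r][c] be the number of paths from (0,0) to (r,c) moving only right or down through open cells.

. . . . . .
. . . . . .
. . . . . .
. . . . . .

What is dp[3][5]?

r\c   0   1   2   3   4   5
  0   1   1   1   1   1   1
  1   1   2   3   4   5   6
  2   1   3   6  10  15  21
  3   1   4  10  20  35  56

56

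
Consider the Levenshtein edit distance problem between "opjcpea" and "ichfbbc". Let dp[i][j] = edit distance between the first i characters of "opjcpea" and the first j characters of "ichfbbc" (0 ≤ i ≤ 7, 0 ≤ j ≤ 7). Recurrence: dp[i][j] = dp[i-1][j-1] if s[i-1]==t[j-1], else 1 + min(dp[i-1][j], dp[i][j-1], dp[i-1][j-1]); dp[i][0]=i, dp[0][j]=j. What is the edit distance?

7

   ''  i  c  h  f  b  b  c
''  0  1  2  3  4  5  6  7
 o  1  1  2  3  4  5  6  7
 p  2  2  2  3  4  5  6  7
 j  3  3  3  3  4  5  6  7
 c  4  4  3  4  4  5  6  6
 p  5  5  4  4  5  5  6  7
 e  6  6  5  5  5  6  6  7
 a  7  7  6  6  6  6  7  7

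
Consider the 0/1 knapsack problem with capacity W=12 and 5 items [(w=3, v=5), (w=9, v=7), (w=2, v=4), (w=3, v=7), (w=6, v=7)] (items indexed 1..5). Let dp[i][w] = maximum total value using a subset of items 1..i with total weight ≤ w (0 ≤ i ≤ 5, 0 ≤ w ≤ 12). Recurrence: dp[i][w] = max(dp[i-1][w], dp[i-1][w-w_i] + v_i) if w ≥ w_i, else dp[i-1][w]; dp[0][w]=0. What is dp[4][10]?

16

i\w   0   1   2   3   4   5   6   7   8   9  10  11  12
  0   0   0   0   0   0   0   0   0   0   0   0   0   0
  1   0   0   0   5   5   5   5   5   5   5   5   5   5
  2   0   0   0   5   5   5   5   5   5   7   7   7  12
  3   0   0   4   5   5   9   9   9   9   9   9  11  12
  4   0   0   4   7   7  11  12  12  16  16  16  16  16
  5   0   0   4   7   7  11  12  12  16  16  16  18  19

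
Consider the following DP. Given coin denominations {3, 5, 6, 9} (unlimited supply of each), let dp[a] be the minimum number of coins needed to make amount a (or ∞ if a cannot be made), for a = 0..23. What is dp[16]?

 a  0  1  2  3  4  5  6  7  8  9 10 11 12 13 14 15 16 17 18 19 20 21 22 23
dp  0  -  -  1  -  1  1  -  2  1  2  2  2  3  2  2  3  3  2  3  3  3  4  3
(- denotes ∞ / unreachable)

3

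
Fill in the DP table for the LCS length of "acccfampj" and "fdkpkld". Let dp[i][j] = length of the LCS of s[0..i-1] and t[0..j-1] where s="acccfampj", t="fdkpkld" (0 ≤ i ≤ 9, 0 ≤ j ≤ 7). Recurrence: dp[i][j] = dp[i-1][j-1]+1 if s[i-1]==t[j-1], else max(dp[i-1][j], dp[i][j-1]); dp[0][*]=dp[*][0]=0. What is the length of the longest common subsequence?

2

   ''  f  d  k  p  k  l  d
''  0  0  0  0  0  0  0  0
 a  0  0  0  0  0  0  0  0
 c  0  0  0  0  0  0  0  0
 c  0  0  0  0  0  0  0  0
 c  0  0  0  0  0  0  0  0
 f  0  1  1  1  1  1  1  1
 a  0  1  1  1  1  1  1  1
 m  0  1  1  1  1  1  1  1
 p  0  1  1  1  2  2  2  2
 j  0  1  1  1  2  2  2  2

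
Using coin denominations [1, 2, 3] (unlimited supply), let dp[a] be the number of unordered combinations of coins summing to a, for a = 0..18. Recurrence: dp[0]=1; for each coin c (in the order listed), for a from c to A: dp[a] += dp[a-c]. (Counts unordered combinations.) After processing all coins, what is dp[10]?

after  coin     0     1     2     3     4     5     6     7     8     9    10    11    12    13    14    15    16    17    18
          1     1     1     1     1     1     1     1     1     1     1     1     1     1     1     1     1     1     1     1
          2     1     1     2     2     3     3     4     4     5     5     6     6     7     7     8     8     9     9    10
          3     1     1     2     3     4     5     7     8    10    12    14    16    19    21    24    27    30    33    37

14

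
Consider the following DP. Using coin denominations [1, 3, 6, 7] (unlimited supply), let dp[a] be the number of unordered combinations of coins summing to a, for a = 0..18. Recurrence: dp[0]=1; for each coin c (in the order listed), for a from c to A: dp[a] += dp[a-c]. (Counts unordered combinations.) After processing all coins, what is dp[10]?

8

after  coin     0     1     2     3     4     5     6     7     8     9    10    11    12    13    14    15    16    17    18
          1     1     1     1     1     1     1     1     1     1     1     1     1     1     1     1     1     1     1     1
          3     1     1     1     2     2     2     3     3     3     4     4     4     5     5     5     6     6     6     7
          6     1     1     1     2     2     2     4     4     4     6     6     6     9     9     9    12    12    12    16
          7     1     1     1     2     2     2     4     5     5     7     8     8    11    13    14    17    19    20    24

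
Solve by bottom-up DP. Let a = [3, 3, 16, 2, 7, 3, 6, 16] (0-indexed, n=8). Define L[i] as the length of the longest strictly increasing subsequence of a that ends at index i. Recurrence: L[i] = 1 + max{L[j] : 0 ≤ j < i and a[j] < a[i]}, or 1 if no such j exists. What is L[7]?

   i    0    1    2    3    4    5    6    7
a[i]    3    3   16    2    7    3    6   16
L[i]    1    1    2    1    2    2    3    4

4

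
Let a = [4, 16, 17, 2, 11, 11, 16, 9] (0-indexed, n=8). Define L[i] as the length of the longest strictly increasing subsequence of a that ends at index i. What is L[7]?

   i    0    1    2    3    4    5    6    7
a[i]    4   16   17    2   11   11   16    9
L[i]    1    2    3    1    2    2    3    2

2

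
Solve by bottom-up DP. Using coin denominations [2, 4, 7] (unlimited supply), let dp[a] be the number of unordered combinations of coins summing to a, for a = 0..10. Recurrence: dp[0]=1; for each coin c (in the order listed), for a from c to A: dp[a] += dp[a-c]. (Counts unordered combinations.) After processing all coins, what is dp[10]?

after  coin     0     1     2     3     4     5     6     7     8     9    10
          2     1     0     1     0     1     0     1     0     1     0     1
          4     1     0     1     0     2     0     2     0     3     0     3
          7     1     0     1     0     2     0     2     1     3     1     3

3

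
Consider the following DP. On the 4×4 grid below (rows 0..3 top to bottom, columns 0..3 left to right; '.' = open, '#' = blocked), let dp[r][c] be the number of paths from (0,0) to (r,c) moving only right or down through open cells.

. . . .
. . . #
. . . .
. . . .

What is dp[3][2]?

r\c   0   1   2   3
  0   1   1   1   1
  1   1   2   3   0
  2   1   3   6   6
  3   1   4  10  16

10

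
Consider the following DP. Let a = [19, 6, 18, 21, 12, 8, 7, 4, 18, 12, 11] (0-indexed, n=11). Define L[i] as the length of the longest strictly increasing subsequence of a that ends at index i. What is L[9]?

3

   i    0    1    2    3    4    5    6    7    8    9   10
a[i]   19    6   18   21   12    8    7    4   18   12   11
L[i]    1    1    2    3    2    2    2    1    3    3    3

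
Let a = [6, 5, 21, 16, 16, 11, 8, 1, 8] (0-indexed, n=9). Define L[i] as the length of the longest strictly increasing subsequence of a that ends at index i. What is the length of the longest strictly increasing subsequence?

   i    0    1    2    3    4    5    6    7    8
a[i]    6    5   21   16   16   11    8    1    8
L[i]    1    1    2    2    2    2    2    1    2

2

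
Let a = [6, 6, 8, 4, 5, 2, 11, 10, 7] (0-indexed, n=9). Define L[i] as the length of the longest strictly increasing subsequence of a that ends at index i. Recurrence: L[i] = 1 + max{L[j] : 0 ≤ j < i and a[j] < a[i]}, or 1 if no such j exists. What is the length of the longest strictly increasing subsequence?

   i    0    1    2    3    4    5    6    7    8
a[i]    6    6    8    4    5    2   11   10    7
L[i]    1    1    2    1    2    1    3    3    3

3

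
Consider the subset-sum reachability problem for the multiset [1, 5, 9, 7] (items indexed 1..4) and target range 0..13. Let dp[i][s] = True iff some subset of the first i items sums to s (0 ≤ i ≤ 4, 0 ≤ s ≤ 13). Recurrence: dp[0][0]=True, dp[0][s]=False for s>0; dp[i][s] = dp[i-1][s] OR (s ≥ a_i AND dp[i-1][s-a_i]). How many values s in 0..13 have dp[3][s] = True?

6

i\s   0   1   2   3   4   5   6   7   8   9  10  11  12  13
  0   T   F   F   F   F   F   F   F   F   F   F   F   F   F
  1   T   T   F   F   F   F   F   F   F   F   F   F   F   F
  2   T   T   F   F   F   T   T   F   F   F   F   F   F   F
  3   T   T   F   F   F   T   T   F   F   T   T   F   F   F
  4   T   T   F   F   F   T   T   T   T   T   T   F   T   T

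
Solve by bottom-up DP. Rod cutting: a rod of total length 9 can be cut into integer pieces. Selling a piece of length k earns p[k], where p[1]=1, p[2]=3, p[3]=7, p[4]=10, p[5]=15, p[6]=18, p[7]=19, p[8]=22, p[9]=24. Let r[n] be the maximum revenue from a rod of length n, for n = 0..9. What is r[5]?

15

   n    0    1    2    3    4    5    6    7    8    9
r[n]    0    1    3    7   10   15   18   19   22   25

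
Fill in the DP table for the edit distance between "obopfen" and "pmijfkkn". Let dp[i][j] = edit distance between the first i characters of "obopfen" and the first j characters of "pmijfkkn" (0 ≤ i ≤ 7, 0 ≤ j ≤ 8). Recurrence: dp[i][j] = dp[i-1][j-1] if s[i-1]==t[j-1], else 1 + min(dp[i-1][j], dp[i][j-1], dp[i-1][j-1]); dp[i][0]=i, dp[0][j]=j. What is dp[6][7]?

   ''  p  m  i  j  f  k  k  n
''  0  1  2  3  4  5  6  7  8
 o  1  1  2  3  4  5  6  7  8
 b  2  2  2  3  4  5  6  7  8
 o  3  3  3  3  4  5  6  7  8
 p  4  3  4  4  4  5  6  7  8
 f  5  4  4  5  5  4  5  6  7
 e  6  5  5  5  6  5  5  6  7
 n  7  6  6  6  6  6  6  6  6

6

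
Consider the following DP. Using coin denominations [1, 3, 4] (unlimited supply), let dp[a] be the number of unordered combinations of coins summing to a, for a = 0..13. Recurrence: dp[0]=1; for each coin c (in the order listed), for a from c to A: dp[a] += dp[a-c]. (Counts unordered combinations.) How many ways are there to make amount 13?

after  coin     0     1     2     3     4     5     6     7     8     9    10    11    12    13
          1     1     1     1     1     1     1     1     1     1     1     1     1     1     1
          3     1     1     1     2     2     2     3     3     3     4     4     4     5     5
          4     1     1     1     2     3     3     4     5     6     7     8     9    11    12

12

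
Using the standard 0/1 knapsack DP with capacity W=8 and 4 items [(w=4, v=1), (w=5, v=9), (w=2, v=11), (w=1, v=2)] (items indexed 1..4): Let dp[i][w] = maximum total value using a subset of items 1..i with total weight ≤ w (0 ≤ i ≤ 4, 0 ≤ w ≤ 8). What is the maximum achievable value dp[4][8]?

i\w   0   1   2   3   4   5   6   7   8
  0   0   0   0   0   0   0   0   0   0
  1   0   0   0   0   1   1   1   1   1
  2   0   0   0   0   1   9   9   9   9
  3   0   0  11  11  11  11  12  20  20
  4   0   2  11  13  13  13  13  20  22

22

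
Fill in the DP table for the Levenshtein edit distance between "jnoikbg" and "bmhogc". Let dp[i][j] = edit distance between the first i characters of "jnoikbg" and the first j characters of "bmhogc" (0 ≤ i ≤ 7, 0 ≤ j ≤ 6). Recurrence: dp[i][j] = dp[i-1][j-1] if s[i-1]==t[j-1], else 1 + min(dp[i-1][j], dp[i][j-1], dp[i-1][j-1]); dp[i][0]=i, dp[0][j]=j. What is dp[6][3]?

6

   ''  b  m  h  o  g  c
''  0  1  2  3  4  5  6
 j  1  1  2  3  4  5  6
 n  2  2  2  3  4  5  6
 o  3  3  3  3  3  4  5
 i  4  4  4  4  4  4  5
 k  5  5  5  5  5  5  5
 b  6  5  6  6  6  6  6
 g  7  6  6  7  7  6  7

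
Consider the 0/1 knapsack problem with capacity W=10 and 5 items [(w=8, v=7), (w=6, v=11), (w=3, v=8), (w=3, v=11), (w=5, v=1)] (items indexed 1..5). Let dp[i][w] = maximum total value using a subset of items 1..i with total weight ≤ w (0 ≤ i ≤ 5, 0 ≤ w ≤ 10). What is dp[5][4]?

11

i\w   0   1   2   3   4   5   6   7   8   9  10
  0   0   0   0   0   0   0   0   0   0   0   0
  1   0   0   0   0   0   0   0   0   7   7   7
  2   0   0   0   0   0   0  11  11  11  11  11
  3   0   0   0   8   8   8  11  11  11  19  19
  4   0   0   0  11  11  11  19  19  19  22  22
  5   0   0   0  11  11  11  19  19  19  22  22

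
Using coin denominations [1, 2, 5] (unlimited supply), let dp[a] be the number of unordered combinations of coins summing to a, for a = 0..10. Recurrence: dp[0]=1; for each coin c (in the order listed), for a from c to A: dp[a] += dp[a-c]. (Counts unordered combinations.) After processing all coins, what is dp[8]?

7

after  coin     0     1     2     3     4     5     6     7     8     9    10
          1     1     1     1     1     1     1     1     1     1     1     1
          2     1     1     2     2     3     3     4     4     5     5     6
          5     1     1     2     2     3     4     5     6     7     8    10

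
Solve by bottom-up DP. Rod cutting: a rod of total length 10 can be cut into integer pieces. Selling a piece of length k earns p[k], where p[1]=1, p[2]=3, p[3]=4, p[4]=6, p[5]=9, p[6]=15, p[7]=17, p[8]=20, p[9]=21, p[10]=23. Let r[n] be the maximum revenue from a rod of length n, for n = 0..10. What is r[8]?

   n    0    1    2    3    4    5    6    7    8    9   10
r[n]    0    1    3    4    6    9   15   17   20   21   23

20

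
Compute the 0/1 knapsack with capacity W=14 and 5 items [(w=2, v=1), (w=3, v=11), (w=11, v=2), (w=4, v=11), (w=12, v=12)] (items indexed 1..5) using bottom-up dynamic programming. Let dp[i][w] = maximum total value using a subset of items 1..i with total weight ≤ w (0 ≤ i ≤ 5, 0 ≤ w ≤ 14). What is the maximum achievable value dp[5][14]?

23

i\w   0   1   2   3   4   5   6   7   8   9  10  11  12  13  14
  0   0   0   0   0   0   0   0   0   0   0   0   0   0   0   0
  1   0   0   1   1   1   1   1   1   1   1   1   1   1   1   1
  2   0   0   1  11  11  12  12  12  12  12  12  12  12  12  12
  3   0   0   1  11  11  12  12  12  12  12  12  12  12  12  13
  4   0   0   1  11  11  12  12  22  22  23  23  23  23  23  23
  5   0   0   1  11  11  12  12  22  22  23  23  23  23  23  23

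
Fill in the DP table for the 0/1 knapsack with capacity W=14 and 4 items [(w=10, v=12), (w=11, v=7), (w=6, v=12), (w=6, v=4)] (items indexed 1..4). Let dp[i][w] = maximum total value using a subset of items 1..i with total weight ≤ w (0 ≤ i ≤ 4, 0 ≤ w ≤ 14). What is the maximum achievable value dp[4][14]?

16

i\w   0   1   2   3   4   5   6   7   8   9  10  11  12  13  14
  0   0   0   0   0   0   0   0   0   0   0   0   0   0   0   0
  1   0   0   0   0   0   0   0   0   0   0  12  12  12  12  12
  2   0   0   0   0   0   0   0   0   0   0  12  12  12  12  12
  3   0   0   0   0   0   0  12  12  12  12  12  12  12  12  12
  4   0   0   0   0   0   0  12  12  12  12  12  12  16  16  16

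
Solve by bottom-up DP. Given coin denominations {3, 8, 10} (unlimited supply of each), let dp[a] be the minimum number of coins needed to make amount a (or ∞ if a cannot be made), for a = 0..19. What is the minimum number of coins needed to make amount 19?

3

 a  0  1  2  3  4  5  6  7  8  9 10 11 12 13 14 15 16 17 18 19
dp  0  -  -  1  -  -  2  -  1  3  1  2  4  2  3  5  2  4  2  3
(- denotes ∞ / unreachable)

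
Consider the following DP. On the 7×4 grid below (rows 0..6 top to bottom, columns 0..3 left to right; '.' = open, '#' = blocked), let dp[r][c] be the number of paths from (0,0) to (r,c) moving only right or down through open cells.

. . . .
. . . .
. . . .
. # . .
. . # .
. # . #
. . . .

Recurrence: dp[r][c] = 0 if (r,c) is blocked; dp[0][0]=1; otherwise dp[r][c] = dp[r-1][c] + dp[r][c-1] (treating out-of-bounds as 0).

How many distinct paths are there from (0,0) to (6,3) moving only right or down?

1

r\c   0   1   2   3
  0   1   1   1   1
  1   1   2   3   4
  2   1   3   6  10
  3   1   0   6  16
  4   1   1   0  16
  5   1   0   0   0
  6   1   1   1   1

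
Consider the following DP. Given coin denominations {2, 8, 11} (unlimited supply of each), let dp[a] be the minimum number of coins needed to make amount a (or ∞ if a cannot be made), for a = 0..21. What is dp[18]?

 a  0  1  2  3  4  5  6  7  8  9 10 11 12 13 14 15 16 17 18 19 20 21
dp  0  -  1  -  2  -  3  -  1  -  2  1  3  2  4  3  2  4  3  2  4  3
(- denotes ∞ / unreachable)

3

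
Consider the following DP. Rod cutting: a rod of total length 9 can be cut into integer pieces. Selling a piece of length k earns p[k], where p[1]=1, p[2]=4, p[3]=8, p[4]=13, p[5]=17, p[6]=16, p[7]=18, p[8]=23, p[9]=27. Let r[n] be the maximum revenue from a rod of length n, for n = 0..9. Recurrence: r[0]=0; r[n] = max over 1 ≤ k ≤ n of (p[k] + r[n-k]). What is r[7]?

   n    0    1    2    3    4    5    6    7    8    9
r[n]    0    1    4    8   13   17   18   21   26   30

21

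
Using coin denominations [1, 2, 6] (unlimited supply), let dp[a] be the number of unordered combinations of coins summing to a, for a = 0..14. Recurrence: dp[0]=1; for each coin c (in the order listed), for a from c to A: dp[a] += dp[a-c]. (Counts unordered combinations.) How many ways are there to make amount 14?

after  coin     0     1     2     3     4     5     6     7     8     9    10    11    12    13    14
          1     1     1     1     1     1     1     1     1     1     1     1     1     1     1     1
          2     1     1     2     2     3     3     4     4     5     5     6     6     7     7     8
          6     1     1     2     2     3     3     5     5     7     7     9     9    12    12    15

15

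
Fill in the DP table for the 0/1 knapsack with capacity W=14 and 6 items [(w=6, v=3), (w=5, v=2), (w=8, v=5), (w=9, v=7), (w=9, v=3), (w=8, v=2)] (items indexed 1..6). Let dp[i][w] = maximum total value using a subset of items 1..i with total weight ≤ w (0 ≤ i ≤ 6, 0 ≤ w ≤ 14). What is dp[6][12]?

7

i\w   0   1   2   3   4   5   6   7   8   9  10  11  12  13  14
  0   0   0   0   0   0   0   0   0   0   0   0   0   0   0   0
  1   0   0   0   0   0   0   3   3   3   3   3   3   3   3   3
  2   0   0   0   0   0   2   3   3   3   3   3   5   5   5   5
  3   0   0   0   0   0   2   3   3   5   5   5   5   5   7   8
  4   0   0   0   0   0   2   3   3   5   7   7   7   7   7   9
  5   0   0   0   0   0   2   3   3   5   7   7   7   7   7   9
  6   0   0   0   0   0   2   3   3   5   7   7   7   7   7   9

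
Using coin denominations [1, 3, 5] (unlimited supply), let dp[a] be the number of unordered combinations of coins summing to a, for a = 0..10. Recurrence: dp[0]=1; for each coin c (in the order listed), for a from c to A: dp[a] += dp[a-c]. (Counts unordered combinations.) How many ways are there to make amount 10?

7

after  coin     0     1     2     3     4     5     6     7     8     9    10
          1     1     1     1     1     1     1     1     1     1     1     1
          3     1     1     1     2     2     2     3     3     3     4     4
          5     1     1     1     2     2     3     4     4     5     6     7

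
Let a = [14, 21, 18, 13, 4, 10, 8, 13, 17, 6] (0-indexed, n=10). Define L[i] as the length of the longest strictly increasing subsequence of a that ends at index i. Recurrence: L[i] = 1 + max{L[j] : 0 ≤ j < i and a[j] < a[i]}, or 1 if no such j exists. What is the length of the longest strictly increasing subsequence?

   i    0    1    2    3    4    5    6    7    8    9
a[i]   14   21   18   13    4   10    8   13   17    6
L[i]    1    2    2    1    1    2    2    3    4    2

4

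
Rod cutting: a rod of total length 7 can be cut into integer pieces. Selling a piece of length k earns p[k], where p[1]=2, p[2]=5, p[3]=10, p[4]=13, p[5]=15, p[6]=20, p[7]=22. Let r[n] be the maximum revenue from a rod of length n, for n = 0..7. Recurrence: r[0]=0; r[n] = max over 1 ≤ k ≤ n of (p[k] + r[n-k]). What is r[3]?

10

   n    0    1    2    3    4    5    6    7
r[n]    0    2    5   10   13   15   20   23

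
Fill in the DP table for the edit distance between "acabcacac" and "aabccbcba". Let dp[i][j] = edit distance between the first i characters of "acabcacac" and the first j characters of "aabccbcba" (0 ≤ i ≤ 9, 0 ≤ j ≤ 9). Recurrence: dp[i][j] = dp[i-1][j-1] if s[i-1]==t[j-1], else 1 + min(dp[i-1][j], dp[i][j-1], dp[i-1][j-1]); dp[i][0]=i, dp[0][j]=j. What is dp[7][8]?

   ''  a  a  b  c  c  b  c  b  a
''  0  1  2  3  4  5  6  7  8  9
 a  1  0  1  2  3  4  5  6  7  8
 c  2  1  1  2  2  3  4  5  6  7
 a  3  2  1  2  3  3  4  5  6  6
 b  4  3  2  1  2  3  3  4  5  6
 c  5  4  3  2  1  2  3  3  4  5
 a  6  5  4  3  2  2  3  4  4  4
 c  7  6  5  4  3  2  3  3  4  5
 a  8  7  6  5  4  3  3  4  4  4
 c  9  8  7  6  5  4  4  3  4  5

4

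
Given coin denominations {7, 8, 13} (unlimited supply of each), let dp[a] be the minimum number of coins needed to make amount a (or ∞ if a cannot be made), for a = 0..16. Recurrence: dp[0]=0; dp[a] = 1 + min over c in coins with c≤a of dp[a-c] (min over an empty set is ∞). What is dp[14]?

2

 a  0  1  2  3  4  5  6  7  8  9 10 11 12 13 14 15 16
dp  0  -  -  -  -  -  -  1  1  -  -  -  -  1  2  2  2
(- denotes ∞ / unreachable)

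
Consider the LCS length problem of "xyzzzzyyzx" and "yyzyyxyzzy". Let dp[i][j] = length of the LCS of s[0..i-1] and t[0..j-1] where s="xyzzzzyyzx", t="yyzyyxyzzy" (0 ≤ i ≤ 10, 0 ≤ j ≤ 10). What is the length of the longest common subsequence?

   ''  y  y  z  y  y  x  y  z  z  y
''  0  0  0  0  0  0  0  0  0  0  0
 x  0  0  0  0  0  0  1  1  1  1  1
 y  0  1  1  1  1  1  1  2  2  2  2
 z  0  1  1  2  2  2  2  2  3  3  3
 z  0  1  1  2  2  2  2  2  3  4  4
 z  0  1  1  2  2  2  2  2  3  4  4
 z  0  1  1  2  2  2  2  2  3  4  4
 y  0  1  2  2  3  3  3  3  3  4  5
 y  0  1  2  2  3  4  4  4  4  4  5
 z  0  1  2  3  3  4  4  4  5  5  5
 x  0  1  2  3  3  4  5  5  5  5  5

5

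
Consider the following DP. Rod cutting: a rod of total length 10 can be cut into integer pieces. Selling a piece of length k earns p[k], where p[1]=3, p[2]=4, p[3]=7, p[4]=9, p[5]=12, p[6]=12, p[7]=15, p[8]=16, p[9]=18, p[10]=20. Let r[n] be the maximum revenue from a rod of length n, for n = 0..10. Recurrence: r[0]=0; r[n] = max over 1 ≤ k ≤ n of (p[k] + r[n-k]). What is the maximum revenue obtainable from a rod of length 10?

   n    0    1    2    3    4    5    6    7    8    9   10
r[n]    0    3    6    9   12   15   18   21   24   27   30

30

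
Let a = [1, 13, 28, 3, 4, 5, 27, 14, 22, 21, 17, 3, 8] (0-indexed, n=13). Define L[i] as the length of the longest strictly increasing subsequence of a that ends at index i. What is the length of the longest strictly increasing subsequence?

   i    0    1    2    3    4    5    6    7    8    9   10   11   12
a[i]    1   13   28    3    4    5   27   14   22   21   17    3    8
L[i]    1    2    3    2    3    4    5    5    6    6    6    2    5

6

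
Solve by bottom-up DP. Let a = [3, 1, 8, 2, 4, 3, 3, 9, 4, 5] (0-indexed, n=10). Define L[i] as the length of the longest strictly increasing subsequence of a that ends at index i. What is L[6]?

   i    0    1    2    3    4    5    6    7    8    9
a[i]    3    1    8    2    4    3    3    9    4    5
L[i]    1    1    2    2    3    3    3    4    4    5

3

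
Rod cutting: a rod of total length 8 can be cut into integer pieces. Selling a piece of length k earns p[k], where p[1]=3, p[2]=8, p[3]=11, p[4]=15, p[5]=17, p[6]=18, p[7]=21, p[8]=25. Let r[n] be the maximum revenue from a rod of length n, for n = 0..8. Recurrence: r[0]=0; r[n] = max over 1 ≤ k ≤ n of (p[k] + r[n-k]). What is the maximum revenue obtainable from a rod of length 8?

32

   n    0    1    2    3    4    5    6    7    8
r[n]    0    3    8   11   16   19   24   27   32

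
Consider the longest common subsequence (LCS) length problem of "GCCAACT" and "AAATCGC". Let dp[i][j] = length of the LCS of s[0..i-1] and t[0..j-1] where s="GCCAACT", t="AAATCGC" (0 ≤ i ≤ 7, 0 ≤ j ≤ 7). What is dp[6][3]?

2

   ''  A  A  A  T  C  G  C
''  0  0  0  0  0  0  0  0
 G  0  0  0  0  0  0  1  1
 C  0  0  0  0  0  1  1  2
 C  0  0  0  0  0  1  1  2
 A  0  1  1  1  1  1  1  2
 A  0  1  2  2  2  2  2  2
 C  0  1  2  2  2  3  3  3
 T  0  1  2  2  3  3  3  3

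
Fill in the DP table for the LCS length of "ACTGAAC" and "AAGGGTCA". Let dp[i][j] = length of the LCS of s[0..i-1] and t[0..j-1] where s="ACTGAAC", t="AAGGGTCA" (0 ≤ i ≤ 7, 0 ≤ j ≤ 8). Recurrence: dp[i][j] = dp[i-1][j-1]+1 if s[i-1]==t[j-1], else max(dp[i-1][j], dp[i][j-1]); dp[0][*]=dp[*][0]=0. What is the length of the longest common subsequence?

   ''  A  A  G  G  G  T  C  A
''  0  0  0  0  0  0  0  0  0
 A  0  1  1  1  1  1  1  1  1
 C  0  1  1  1  1  1  1  2  2
 T  0  1  1  1  1  1  2  2  2
 G  0  1  1  2  2  2  2  2  2
 A  0  1  2  2  2  2  2  2  3
 A  0  1  2  2  2  2  2  2  3
 C  0  1  2  2  2  2  2  3  3

3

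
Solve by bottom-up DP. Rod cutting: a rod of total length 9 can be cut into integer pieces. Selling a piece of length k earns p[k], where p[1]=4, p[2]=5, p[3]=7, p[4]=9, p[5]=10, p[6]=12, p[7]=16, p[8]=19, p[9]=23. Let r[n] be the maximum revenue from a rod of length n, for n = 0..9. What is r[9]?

36

   n    0    1    2    3    4    5    6    7    8    9
r[n]    0    4    8   12   16   20   24   28   32   36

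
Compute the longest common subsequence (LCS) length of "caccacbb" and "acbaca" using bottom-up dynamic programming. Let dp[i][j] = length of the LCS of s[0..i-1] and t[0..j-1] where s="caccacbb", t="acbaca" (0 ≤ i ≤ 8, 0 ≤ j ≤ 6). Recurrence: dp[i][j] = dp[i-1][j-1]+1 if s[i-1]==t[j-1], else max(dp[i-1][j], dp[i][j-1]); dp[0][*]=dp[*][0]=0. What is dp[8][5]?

4

   ''  a  c  b  a  c  a
''  0  0  0  0  0  0  0
 c  0  0  1  1  1  1  1
 a  0  1  1  1  2  2  2
 c  0  1  2  2  2  3  3
 c  0  1  2  2  2  3  3
 a  0  1  2  2  3  3  4
 c  0  1  2  2  3  4  4
 b  0  1  2  3  3  4  4
 b  0  1  2  3  3  4  4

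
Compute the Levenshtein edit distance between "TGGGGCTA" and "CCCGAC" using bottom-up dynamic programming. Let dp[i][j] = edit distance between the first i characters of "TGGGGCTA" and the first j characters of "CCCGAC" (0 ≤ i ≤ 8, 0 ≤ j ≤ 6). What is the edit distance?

   ''  C  C  C  G  A  C
''  0  1  2  3  4  5  6
 T  1  1  2  3  4  5  6
 G  2  2  2  3  3  4  5
 G  3  3  3  3  3  4  5
 G  4  4  4  4  3  4  5
 G  5  5  5  5  4  4  5
 C  6  5  5  5  5  5  4
 T  7  6  6  6  6  6  5
 A  8  7  7  7  7  6  6

6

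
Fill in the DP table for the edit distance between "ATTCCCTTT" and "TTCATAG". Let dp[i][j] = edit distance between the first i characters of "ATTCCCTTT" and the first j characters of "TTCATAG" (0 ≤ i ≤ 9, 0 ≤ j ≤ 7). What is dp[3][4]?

   ''  T  T  C  A  T  A  G
''  0  1  2  3  4  5  6  7
 A  1  1  2  3  3  4  5  6
 T  2  1  1  2  3  3  4  5
 T  3  2  1  2  3  3  4  5
 C  4  3  2  1  2  3  4  5
 C  5  4  3  2  2  3  4  5
 C  6  5  4  3  3  3  4  5
 T  7  6  5  4  4  3  4  5
 T  8  7  6  5  5  4  4  5
 T  9  8  7  6  6  5  5  5

3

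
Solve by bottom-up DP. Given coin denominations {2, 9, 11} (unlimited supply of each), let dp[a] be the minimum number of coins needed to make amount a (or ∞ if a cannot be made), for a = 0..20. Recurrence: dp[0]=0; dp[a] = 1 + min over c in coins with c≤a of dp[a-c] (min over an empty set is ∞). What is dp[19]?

5

 a  0  1  2  3  4  5  6  7  8  9 10 11 12 13 14 15 16 17 18 19 20
dp  0  -  1  -  2  -  3  -  4  1  5  1  6  2  7  3  8  4  2  5  2
(- denotes ∞ / unreachable)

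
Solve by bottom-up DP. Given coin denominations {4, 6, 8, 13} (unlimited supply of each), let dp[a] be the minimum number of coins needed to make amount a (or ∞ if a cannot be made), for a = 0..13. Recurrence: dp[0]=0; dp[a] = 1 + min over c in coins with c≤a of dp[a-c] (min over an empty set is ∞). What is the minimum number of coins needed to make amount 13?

1

 a  0  1  2  3  4  5  6  7  8  9 10 11 12 13
dp  0  -  -  -  1  -  1  -  1  -  2  -  2  1
(- denotes ∞ / unreachable)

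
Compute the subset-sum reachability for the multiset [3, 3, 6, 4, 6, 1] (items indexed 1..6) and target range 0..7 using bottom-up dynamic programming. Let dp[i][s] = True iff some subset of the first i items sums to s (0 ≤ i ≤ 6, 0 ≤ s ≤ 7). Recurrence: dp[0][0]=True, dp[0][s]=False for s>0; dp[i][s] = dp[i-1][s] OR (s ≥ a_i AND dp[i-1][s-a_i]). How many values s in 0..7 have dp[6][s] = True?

i\s   0   1   2   3   4   5   6   7
  0   T   F   F   F   F   F   F   F
  1   T   F   F   T   F   F   F   F
  2   T   F   F   T   F   F   T   F
  3   T   F   F   T   F   F   T   F
  4   T   F   F   T   T   F   T   T
  5   T   F   F   T   T   F   T   T
  6   T   T   F   T   T   T   T   T

7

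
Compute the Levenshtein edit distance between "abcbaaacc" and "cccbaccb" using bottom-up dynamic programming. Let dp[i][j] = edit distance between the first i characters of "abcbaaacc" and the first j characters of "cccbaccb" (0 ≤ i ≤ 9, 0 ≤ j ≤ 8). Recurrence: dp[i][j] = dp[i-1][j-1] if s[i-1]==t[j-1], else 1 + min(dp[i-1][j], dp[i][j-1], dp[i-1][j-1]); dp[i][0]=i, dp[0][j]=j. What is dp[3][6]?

   ''  c  c  c  b  a  c  c  b
''  0  1  2  3  4  5  6  7  8
 a  1  1  2  3  4  4  5  6  7
 b  2  2  2  3  3  4  5  6  6
 c  3  2  2  2  3  4  4  5  6
 b  4  3  3  3  2  3  4  5  5
 a  5  4  4  4  3  2  3  4  5
 a  6  5  5  5  4  3  3  4  5
 a  7  6  6  6  5  4  4  4  5
 c  8  7  6  6  6  5  4  4  5
 c  9  8  7  6  7  6  5  4  5

4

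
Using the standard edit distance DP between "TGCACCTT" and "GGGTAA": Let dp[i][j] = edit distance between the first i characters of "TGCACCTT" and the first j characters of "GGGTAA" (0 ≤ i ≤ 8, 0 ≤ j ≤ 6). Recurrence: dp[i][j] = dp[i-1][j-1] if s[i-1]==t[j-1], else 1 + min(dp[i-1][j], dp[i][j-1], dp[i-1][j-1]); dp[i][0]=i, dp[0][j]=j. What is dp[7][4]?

5

   ''  G  G  G  T  A  A
''  0  1  2  3  4  5  6
 T  1  1  2  3  3  4  5
 G  2  1  1  2  3  4  5
 C  3  2  2  2  3  4  5
 A  4  3  3  3  3  3  4
 C  5  4  4  4  4  4  4
 C  6  5  5  5  5  5  5
 T  7  6  6  6  5  6  6
 T  8  7  7  7  6  6  7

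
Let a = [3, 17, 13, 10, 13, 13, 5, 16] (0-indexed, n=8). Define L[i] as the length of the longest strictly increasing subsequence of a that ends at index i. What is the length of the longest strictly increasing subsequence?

4

   i    0    1    2    3    4    5    6    7
a[i]    3   17   13   10   13   13    5   16
L[i]    1    2    2    2    3    3    2    4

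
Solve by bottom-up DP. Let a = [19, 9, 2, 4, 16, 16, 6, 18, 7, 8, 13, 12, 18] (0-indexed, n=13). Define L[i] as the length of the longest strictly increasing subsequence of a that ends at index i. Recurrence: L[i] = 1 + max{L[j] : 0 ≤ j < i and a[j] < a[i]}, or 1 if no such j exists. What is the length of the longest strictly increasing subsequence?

   i    0    1    2    3    4    5    6    7    8    9   10   11   12
a[i]   19    9    2    4   16   16    6   18    7    8   13   12   18
L[i]    1    1    1    2    3    3    3    4    4    5    6    6    7

7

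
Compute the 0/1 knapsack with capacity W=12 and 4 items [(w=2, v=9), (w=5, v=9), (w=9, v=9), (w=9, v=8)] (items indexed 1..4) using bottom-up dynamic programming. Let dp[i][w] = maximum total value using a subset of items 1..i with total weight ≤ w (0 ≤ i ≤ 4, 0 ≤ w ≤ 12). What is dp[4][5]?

i\w   0   1   2   3   4   5   6   7   8   9  10  11  12
  0   0   0   0   0   0   0   0   0   0   0   0   0   0
  1   0   0   9   9   9   9   9   9   9   9   9   9   9
  2   0   0   9   9   9   9   9  18  18  18  18  18  18
  3   0   0   9   9   9   9   9  18  18  18  18  18  18
  4   0   0   9   9   9   9   9  18  18  18  18  18  18

9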